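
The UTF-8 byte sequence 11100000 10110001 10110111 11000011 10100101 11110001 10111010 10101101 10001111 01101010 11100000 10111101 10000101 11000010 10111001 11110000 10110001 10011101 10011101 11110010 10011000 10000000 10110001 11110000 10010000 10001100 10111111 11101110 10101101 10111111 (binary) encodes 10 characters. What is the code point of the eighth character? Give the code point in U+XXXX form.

U+98031

Offset 0: leading byte 0xE0 = 11100000 → 3-byte char #1 = E0 B1 B7.
Offset 3: leading byte 0xC3 = 11000011 → 2-byte char #2 = C3 A5.
Offset 5: leading byte 0xF1 = 11110001 → 4-byte char #3 = F1 BA AD 8F.
Offset 9: leading byte 0x6A = 01101010 → 1-byte char #4 = 6A.
Offset 10: leading byte 0xE0 = 11100000 → 3-byte char #5 = E0 BD 85.
Offset 13: leading byte 0xC2 = 11000010 → 2-byte char #6 = C2 B9.
Offset 15: leading byte 0xF0 = 11110000 → 4-byte char #7 = F0 B1 9D 9D.
Offset 19: leading byte 0xF2 = 11110010 → 4-byte char #8 = F2 98 80 B1.
Leading byte 0xF2 = 11110010 matches 11110xxx → 4-byte sequence.
Byte 1: 0xF2 = 11110010, payload 010 (3 bits).
Byte 2: 0x98 = 10011000 (10xxxxxx ✓), payload 011000.
Byte 3: 0x80 = 10000000 (10xxxxxx ✓), payload 000000.
Byte 4: 0xB1 = 10110001 (10xxxxxx ✓), payload 110001.
Concatenate: 010011000000000110001 = 0x98031 (21 bits → U+98031).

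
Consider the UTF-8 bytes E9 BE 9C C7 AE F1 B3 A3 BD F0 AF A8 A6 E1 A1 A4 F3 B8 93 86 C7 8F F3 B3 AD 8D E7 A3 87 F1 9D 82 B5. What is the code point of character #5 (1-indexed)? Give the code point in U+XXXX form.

Offset 0: leading byte 0xE9 = 11101001 → 3-byte char #1 = E9 BE 9C.
Offset 3: leading byte 0xC7 = 11000111 → 2-byte char #2 = C7 AE.
Offset 5: leading byte 0xF1 = 11110001 → 4-byte char #3 = F1 B3 A3 BD.
Offset 9: leading byte 0xF0 = 11110000 → 4-byte char #4 = F0 AF A8 A6.
Offset 13: leading byte 0xE1 = 11100001 → 3-byte char #5 = E1 A1 A4.
Leading byte 0xE1 = 11100001 matches 1110xxxx → 3-byte sequence.
Byte 1: 0xE1 = 11100001, payload 0001 (4 bits).
Byte 2: 0xA1 = 10100001 (10xxxxxx ✓), payload 100001.
Byte 3: 0xA4 = 10100100 (10xxxxxx ✓), payload 100100.
Concatenate: 0001100001100100 = 0x1864 (16 bits → U+1864).

U+1864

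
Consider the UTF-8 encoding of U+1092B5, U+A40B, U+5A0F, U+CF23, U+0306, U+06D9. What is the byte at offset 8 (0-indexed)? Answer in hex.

U+1092B5 → 4-byte form F4 89 8A B5 at offsets 0–3.
U+A40B → 3-byte form EA 90 8B at offsets 4–6.
U+5A0F → 3-byte form E5 A8 8F at offsets 7–9.
Offset 8 falls in char 3's range; it's byte 2 of E5 A8 8F = 0xA8.

0xA8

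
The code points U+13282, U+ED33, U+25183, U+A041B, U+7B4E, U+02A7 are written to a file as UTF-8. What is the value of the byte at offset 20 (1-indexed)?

0xA7

1-indexed offset 20 is 0-indexed offset 19.
U+13282 → 4-byte form F0 93 8A 82 at offsets 0–3.
U+ED33 → 3-byte form EE B4 B3 at offsets 4–6.
U+25183 → 4-byte form F0 A5 86 83 at offsets 7–10.
U+A041B → 4-byte form F2 A0 90 9B at offsets 11–14.
U+7B4E → 3-byte form E7 AD 8E at offsets 15–17.
U+02A7 → 2-byte form CA A7 at offsets 18–19.
Offset 19 falls in char 6's range; it's byte 2 of CA A7 = 0xA7.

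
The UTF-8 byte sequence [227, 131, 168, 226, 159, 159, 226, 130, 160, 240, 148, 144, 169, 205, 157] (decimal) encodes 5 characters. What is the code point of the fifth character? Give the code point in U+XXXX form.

Offset 0: leading byte 0xE3 = 11100011 → 3-byte char #1 = E3 83 A8.
Offset 3: leading byte 0xE2 = 11100010 → 3-byte char #2 = E2 9F 9F.
Offset 6: leading byte 0xE2 = 11100010 → 3-byte char #3 = E2 82 A0.
Offset 9: leading byte 0xF0 = 11110000 → 4-byte char #4 = F0 94 90 A9.
Offset 13: leading byte 0xCD = 11001101 → 2-byte char #5 = CD 9D.
Leading byte 0xCD = 11001101 matches 110xxxxx → 2-byte sequence.
Byte 1: 0xCD = 11001101, payload 01101 (5 bits).
Byte 2: 0x9D = 10011101 (10xxxxxx ✓), payload 011101.
Concatenate: 01101011101 = 0x35D (11 bits → U+035D).

U+035D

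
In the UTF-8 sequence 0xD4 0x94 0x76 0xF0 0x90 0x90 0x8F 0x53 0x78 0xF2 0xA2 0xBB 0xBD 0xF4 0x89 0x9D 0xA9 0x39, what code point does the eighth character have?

Offset 0: leading byte 0xD4 = 11010100 → 2-byte char #1 = D4 94.
Offset 2: leading byte 0x76 = 01110110 → 1-byte char #2 = 76.
Offset 3: leading byte 0xF0 = 11110000 → 4-byte char #3 = F0 90 90 8F.
Offset 7: leading byte 0x53 = 01010011 → 1-byte char #4 = 53.
Offset 8: leading byte 0x78 = 01111000 → 1-byte char #5 = 78.
Offset 9: leading byte 0xF2 = 11110010 → 4-byte char #6 = F2 A2 BB BD.
Offset 13: leading byte 0xF4 = 11110100 → 4-byte char #7 = F4 89 9D A9.
Offset 17: leading byte 0x39 = 00111001 → 1-byte char #8 = 39.
Leading byte 0x39 = 00111001 matches 0xxxxxxx → 1-byte sequence.
Byte 1: 0x39 = 00111001, payload 0111001 (7 bits).
Concatenate: 0111001 = 0x39 (7 bits → U+0039).

U+0039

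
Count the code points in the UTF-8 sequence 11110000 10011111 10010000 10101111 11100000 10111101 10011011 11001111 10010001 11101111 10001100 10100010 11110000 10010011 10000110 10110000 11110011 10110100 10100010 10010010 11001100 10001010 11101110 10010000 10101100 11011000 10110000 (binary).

9

Byte at offset 0: 0xF0 = 11110000 → 4-byte char (#1). Advance 4.
Byte at offset 4: 0xE0 = 11100000 → 3-byte char (#2). Advance 3.
Byte at offset 7: 0xCF = 11001111 → 2-byte char (#3). Advance 2.
Byte at offset 9: 0xEF = 11101111 → 3-byte char (#4). Advance 3.
Byte at offset 12: 0xF0 = 11110000 → 4-byte char (#5). Advance 4.
Byte at offset 16: 0xF3 = 11110011 → 4-byte char (#6). Advance 4.
Byte at offset 20: 0xCC = 11001100 → 2-byte char (#7). Advance 2.
Byte at offset 22: 0xEE = 11101110 → 3-byte char (#8). Advance 3.
Byte at offset 25: 0xD8 = 11011000 → 2-byte char (#9). Advance 2.
Reached end at offset 27 after 9 code points.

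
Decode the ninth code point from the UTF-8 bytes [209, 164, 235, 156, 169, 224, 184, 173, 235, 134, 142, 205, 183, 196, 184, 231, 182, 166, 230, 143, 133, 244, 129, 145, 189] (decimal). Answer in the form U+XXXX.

Offset 0: leading byte 0xD1 = 11010001 → 2-byte char #1 = D1 A4.
Offset 2: leading byte 0xEB = 11101011 → 3-byte char #2 = EB 9C A9.
Offset 5: leading byte 0xE0 = 11100000 → 3-byte char #3 = E0 B8 AD.
Offset 8: leading byte 0xEB = 11101011 → 3-byte char #4 = EB 86 8E.
Offset 11: leading byte 0xCD = 11001101 → 2-byte char #5 = CD B7.
Offset 13: leading byte 0xC4 = 11000100 → 2-byte char #6 = C4 B8.
Offset 15: leading byte 0xE7 = 11100111 → 3-byte char #7 = E7 B6 A6.
Offset 18: leading byte 0xE6 = 11100110 → 3-byte char #8 = E6 8F 85.
Offset 21: leading byte 0xF4 = 11110100 → 4-byte char #9 = F4 81 91 BD.
Leading byte 0xF4 = 11110100 matches 11110xxx → 4-byte sequence.
Byte 1: 0xF4 = 11110100, payload 100 (3 bits).
Byte 2: 0x81 = 10000001 (10xxxxxx ✓), payload 000001.
Byte 3: 0x91 = 10010001 (10xxxxxx ✓), payload 010001.
Byte 4: 0xBD = 10111101 (10xxxxxx ✓), payload 111101.
Concatenate: 100000001010001111101 = 0x10147D (21 bits → U+10147D).

U+10147D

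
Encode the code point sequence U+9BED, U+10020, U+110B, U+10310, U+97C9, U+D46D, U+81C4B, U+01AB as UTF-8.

U+9BED: 3-byte form → E9 AF AD.
U+10020: 4-byte form → F0 90 80 A0.
U+110B: 3-byte form → E1 84 8B.
U+10310: 4-byte form → F0 90 8C 90.
U+97C9: 3-byte form → E9 9F 89.
U+D46D: 3-byte form → ED 91 AD.
U+81C4B: 4-byte form → F2 81 B1 8B.
U+01AB: 2-byte form → C6 AB.
Concatenated (26 bytes): E9 AF AD F0 90 80 A0 E1 84 8B F0 90 8C 90 E9 9F 89 ED 91 AD F2 81 B1 8B C6 AB.

E9 AF AD F0 90 80 A0 E1 84 8B F0 90 8C 90 E9 9F 89 ED 91 AD F2 81 B1 8B C6 AB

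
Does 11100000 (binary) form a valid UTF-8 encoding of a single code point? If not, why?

invalid (sequence truncated)

Leading byte 0xE0 = 11100000 → 3-byte form, but only 1 byte is present.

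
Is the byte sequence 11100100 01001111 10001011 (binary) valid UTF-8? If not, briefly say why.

invalid (non-continuation byte where continuation expected)

Leading byte 0xE4 = 11100100 → 3-byte form.
Byte 2 is 0x4F = 01001111, which is not 10xxxxxx — expected a continuation byte.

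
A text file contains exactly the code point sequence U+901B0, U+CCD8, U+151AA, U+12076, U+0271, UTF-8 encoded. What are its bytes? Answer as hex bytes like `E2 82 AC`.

U+901B0: 4-byte form → F2 90 86 B0.
U+CCD8: 3-byte form → EC B3 98.
U+151AA: 4-byte form → F0 95 86 AA.
U+12076: 4-byte form → F0 92 81 B6.
U+0271: 2-byte form → C9 B1.
Concatenated (17 bytes): F2 90 86 B0 EC B3 98 F0 95 86 AA F0 92 81 B6 C9 B1.

F2 90 86 B0 EC B3 98 F0 95 86 AA F0 92 81 B6 C9 B1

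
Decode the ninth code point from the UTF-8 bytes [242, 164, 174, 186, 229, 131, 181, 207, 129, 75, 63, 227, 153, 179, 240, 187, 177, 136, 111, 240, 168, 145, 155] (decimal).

Offset 0: leading byte 0xF2 = 11110010 → 4-byte char #1 = F2 A4 AE BA.
Offset 4: leading byte 0xE5 = 11100101 → 3-byte char #2 = E5 83 B5.
Offset 7: leading byte 0xCF = 11001111 → 2-byte char #3 = CF 81.
Offset 9: leading byte 0x4B = 01001011 → 1-byte char #4 = 4B.
Offset 10: leading byte 0x3F = 00111111 → 1-byte char #5 = 3F.
Offset 11: leading byte 0xE3 = 11100011 → 3-byte char #6 = E3 99 B3.
Offset 14: leading byte 0xF0 = 11110000 → 4-byte char #7 = F0 BB B1 88.
Offset 18: leading byte 0x6F = 01101111 → 1-byte char #8 = 6F.
Offset 19: leading byte 0xF0 = 11110000 → 4-byte char #9 = F0 A8 91 9B.
Leading byte 0xF0 = 11110000 matches 11110xxx → 4-byte sequence.
Byte 1: 0xF0 = 11110000, payload 000 (3 bits).
Byte 2: 0xA8 = 10101000 (10xxxxxx ✓), payload 101000.
Byte 3: 0x91 = 10010001 (10xxxxxx ✓), payload 010001.
Byte 4: 0x9B = 10011011 (10xxxxxx ✓), payload 011011.
Concatenate: 000101000010001011011 = 0x2845B (21 bits → U+2845B).

U+2845B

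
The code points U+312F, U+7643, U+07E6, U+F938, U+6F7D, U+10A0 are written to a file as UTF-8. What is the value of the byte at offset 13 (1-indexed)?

1-indexed offset 13 is 0-indexed offset 12.
U+312F → 3-byte form E3 84 AF at offsets 0–2.
U+7643 → 3-byte form E7 99 83 at offsets 3–5.
U+07E6 → 2-byte form DF A6 at offsets 6–7.
U+F938 → 3-byte form EF A4 B8 at offsets 8–10.
U+6F7D → 3-byte form E6 BD BD at offsets 11–13.
Offset 12 falls in char 5's range; it's byte 2 of E6 BD BD = 0xBD.

0xBD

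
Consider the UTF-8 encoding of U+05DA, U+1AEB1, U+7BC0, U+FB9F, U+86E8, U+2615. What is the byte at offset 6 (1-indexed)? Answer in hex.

1-indexed offset 6 is 0-indexed offset 5.
U+05DA → 2-byte form D7 9A at offsets 0–1.
U+1AEB1 → 4-byte form F0 9A BA B1 at offsets 2–5.
Offset 5 falls in char 2's range; it's byte 4 of F0 9A BA B1 = 0xB1.

0xB1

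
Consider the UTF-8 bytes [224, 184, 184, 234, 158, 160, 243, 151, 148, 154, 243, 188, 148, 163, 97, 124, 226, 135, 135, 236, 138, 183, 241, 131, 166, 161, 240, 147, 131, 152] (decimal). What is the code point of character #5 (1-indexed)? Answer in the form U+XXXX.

U+0061

Offset 0: leading byte 0xE0 = 11100000 → 3-byte char #1 = E0 B8 B8.
Offset 3: leading byte 0xEA = 11101010 → 3-byte char #2 = EA 9E A0.
Offset 6: leading byte 0xF3 = 11110011 → 4-byte char #3 = F3 97 94 9A.
Offset 10: leading byte 0xF3 = 11110011 → 4-byte char #4 = F3 BC 94 A3.
Offset 14: leading byte 0x61 = 01100001 → 1-byte char #5 = 61.
Leading byte 0x61 = 01100001 matches 0xxxxxxx → 1-byte sequence.
Byte 1: 0x61 = 01100001, payload 1100001 (7 bits).
Concatenate: 1100001 = 0x61 (7 bits → U+0061).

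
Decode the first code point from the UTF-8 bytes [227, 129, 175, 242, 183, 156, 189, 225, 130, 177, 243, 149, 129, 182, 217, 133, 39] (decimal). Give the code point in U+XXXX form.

Offset 0: leading byte 0xE3 = 11100011 → 3-byte char #1 = E3 81 AF.
Leading byte 0xE3 = 11100011 matches 1110xxxx → 3-byte sequence.
Byte 1: 0xE3 = 11100011, payload 0011 (4 bits).
Byte 2: 0x81 = 10000001 (10xxxxxx ✓), payload 000001.
Byte 3: 0xAF = 10101111 (10xxxxxx ✓), payload 101111.
Concatenate: 0011000001101111 = 0x306F (16 bits → U+306F).

U+306F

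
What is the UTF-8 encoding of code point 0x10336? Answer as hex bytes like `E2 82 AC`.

U+10336 = 0x10336 = 66358 decimal. In range U+10000–U+10FFFF → 4-byte form: 11110xxx 10xxxxxx 10xxxxxx 10xxxxxx.
Binary (21 bits): 000010000001100110110.
Split 3+6+6+6: 000 | 010000 | 001100 | 110110.
Byte 1: 11110000 = 0xF0.
Byte 2: 10010000 = 0x90.
Byte 3: 10001100 = 0x8C.
Byte 4: 10110110 = 0xB6.

F0 90 8C B6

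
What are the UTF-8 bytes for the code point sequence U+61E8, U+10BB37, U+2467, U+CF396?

E6 87 A8 F4 8B AC B7 E2 91 A7 F3 8F 8E 96

U+61E8: 3-byte form → E6 87 A8.
U+10BB37: 4-byte form → F4 8B AC B7.
U+2467: 3-byte form → E2 91 A7.
U+CF396: 4-byte form → F3 8F 8E 96.
Concatenated (14 bytes): E6 87 A8 F4 8B AC B7 E2 91 A7 F3 8F 8E 96.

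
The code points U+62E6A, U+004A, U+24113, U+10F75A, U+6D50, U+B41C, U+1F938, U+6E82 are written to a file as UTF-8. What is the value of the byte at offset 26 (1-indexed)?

0x82

1-indexed offset 26 is 0-indexed offset 25.
U+62E6A → 4-byte form F1 A2 B9 AA at offsets 0–3.
U+004A → 1-byte form 4A at offsets 4–4.
U+24113 → 4-byte form F0 A4 84 93 at offsets 5–8.
U+10F75A → 4-byte form F4 8F 9D 9A at offsets 9–12.
U+6D50 → 3-byte form E6 B5 90 at offsets 13–15.
U+B41C → 3-byte form EB 90 9C at offsets 16–18.
U+1F938 → 4-byte form F0 9F A4 B8 at offsets 19–22.
U+6E82 → 3-byte form E6 BA 82 at offsets 23–25.
Offset 25 falls in char 8's range; it's byte 3 of E6 BA 82 = 0x82.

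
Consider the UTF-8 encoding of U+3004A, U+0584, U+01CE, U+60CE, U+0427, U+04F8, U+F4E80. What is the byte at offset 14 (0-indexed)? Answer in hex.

0xB8

U+3004A → 4-byte form F0 B0 81 8A at offsets 0–3.
U+0584 → 2-byte form D6 84 at offsets 4–5.
U+01CE → 2-byte form C7 8E at offsets 6–7.
U+60CE → 3-byte form E6 83 8E at offsets 8–10.
U+0427 → 2-byte form D0 A7 at offsets 11–12.
U+04F8 → 2-byte form D3 B8 at offsets 13–14.
Offset 14 falls in char 6's range; it's byte 2 of D3 B8 = 0xB8.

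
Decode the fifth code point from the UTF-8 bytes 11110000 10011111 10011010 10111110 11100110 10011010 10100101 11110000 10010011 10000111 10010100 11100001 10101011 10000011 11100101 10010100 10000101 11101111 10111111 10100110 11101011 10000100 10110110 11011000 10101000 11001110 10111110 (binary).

Offset 0: leading byte 0xF0 = 11110000 → 4-byte char #1 = F0 9F 9A BE.
Offset 4: leading byte 0xE6 = 11100110 → 3-byte char #2 = E6 9A A5.
Offset 7: leading byte 0xF0 = 11110000 → 4-byte char #3 = F0 93 87 94.
Offset 11: leading byte 0xE1 = 11100001 → 3-byte char #4 = E1 AB 83.
Offset 14: leading byte 0xE5 = 11100101 → 3-byte char #5 = E5 94 85.
Leading byte 0xE5 = 11100101 matches 1110xxxx → 3-byte sequence.
Byte 1: 0xE5 = 11100101, payload 0101 (4 bits).
Byte 2: 0x94 = 10010100 (10xxxxxx ✓), payload 010100.
Byte 3: 0x85 = 10000101 (10xxxxxx ✓), payload 000101.
Concatenate: 0101010100000101 = 0x5505 (16 bits → U+5505).

U+5505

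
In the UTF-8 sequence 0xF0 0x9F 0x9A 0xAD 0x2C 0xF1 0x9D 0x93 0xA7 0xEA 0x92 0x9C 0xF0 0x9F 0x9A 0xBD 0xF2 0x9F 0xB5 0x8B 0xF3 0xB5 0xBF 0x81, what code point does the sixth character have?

U+9FD4B

Offset 0: leading byte 0xF0 = 11110000 → 4-byte char #1 = F0 9F 9A AD.
Offset 4: leading byte 0x2C = 00101100 → 1-byte char #2 = 2C.
Offset 5: leading byte 0xF1 = 11110001 → 4-byte char #3 = F1 9D 93 A7.
Offset 9: leading byte 0xEA = 11101010 → 3-byte char #4 = EA 92 9C.
Offset 12: leading byte 0xF0 = 11110000 → 4-byte char #5 = F0 9F 9A BD.
Offset 16: leading byte 0xF2 = 11110010 → 4-byte char #6 = F2 9F B5 8B.
Leading byte 0xF2 = 11110010 matches 11110xxx → 4-byte sequence.
Byte 1: 0xF2 = 11110010, payload 010 (3 bits).
Byte 2: 0x9F = 10011111 (10xxxxxx ✓), payload 011111.
Byte 3: 0xB5 = 10110101 (10xxxxxx ✓), payload 110101.
Byte 4: 0x8B = 10001011 (10xxxxxx ✓), payload 001011.
Concatenate: 010011111110101001011 = 0x9FD4B (21 bits → U+9FD4B).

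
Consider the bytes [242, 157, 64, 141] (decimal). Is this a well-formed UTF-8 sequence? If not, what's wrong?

invalid (non-continuation byte where continuation expected)

Leading byte 0xF2 = 11110010 → 4-byte form.
Byte 3 is 0x40 = 01000000, which is not 10xxxxxx — expected a continuation byte.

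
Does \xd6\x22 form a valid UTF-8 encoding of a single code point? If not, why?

invalid (non-continuation byte where continuation expected)

Leading byte 0xD6 = 11010110 → 2-byte form.
Byte 2 is 0x22 = 00100010, which is not 10xxxxxx — expected a continuation byte.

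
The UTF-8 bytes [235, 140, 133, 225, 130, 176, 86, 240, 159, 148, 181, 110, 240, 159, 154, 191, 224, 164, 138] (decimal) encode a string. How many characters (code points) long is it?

7

Byte at offset 0: 0xEB = 11101011 → 3-byte char (#1). Advance 3.
Byte at offset 3: 0xE1 = 11100001 → 3-byte char (#2). Advance 3.
Byte at offset 6: 0x56 = 01010110 → 1-byte char (#3). Advance 1.
Byte at offset 7: 0xF0 = 11110000 → 4-byte char (#4). Advance 4.
Byte at offset 11: 0x6E = 01101110 → 1-byte char (#5). Advance 1.
Byte at offset 12: 0xF0 = 11110000 → 4-byte char (#6). Advance 4.
Byte at offset 16: 0xE0 = 11100000 → 3-byte char (#7). Advance 3.
Reached end at offset 19 after 7 code points.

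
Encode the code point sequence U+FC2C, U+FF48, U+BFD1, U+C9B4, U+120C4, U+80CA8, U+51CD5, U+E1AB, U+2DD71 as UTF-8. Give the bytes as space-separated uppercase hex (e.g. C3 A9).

EF B0 AC EF BD 88 EB BF 91 EC A6 B4 F0 92 83 84 F2 80 B2 A8 F1 91 B3 95 EE 86 AB F0 AD B5 B1

U+FC2C: 3-byte form → EF B0 AC.
U+FF48: 3-byte form → EF BD 88.
U+BFD1: 3-byte form → EB BF 91.
U+C9B4: 3-byte form → EC A6 B4.
U+120C4: 4-byte form → F0 92 83 84.
U+80CA8: 4-byte form → F2 80 B2 A8.
U+51CD5: 4-byte form → F1 91 B3 95.
U+E1AB: 3-byte form → EE 86 AB.
U+2DD71: 4-byte form → F0 AD B5 B1.
Concatenated (31 bytes): EF B0 AC EF BD 88 EB BF 91 EC A6 B4 F0 92 83 84 F2 80 B2 A8 F1 91 B3 95 EE 86 AB F0 AD B5 B1.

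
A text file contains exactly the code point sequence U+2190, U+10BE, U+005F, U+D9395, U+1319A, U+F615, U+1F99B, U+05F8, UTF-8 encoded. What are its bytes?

U+2190: 3-byte form → E2 86 90.
U+10BE: 3-byte form → E1 82 BE.
U+005F: 1-byte form → 5F.
U+D9395: 4-byte form → F3 99 8E 95.
U+1319A: 4-byte form → F0 93 86 9A.
U+F615: 3-byte form → EF 98 95.
U+1F99B: 4-byte form → F0 9F A6 9B.
U+05F8: 2-byte form → D7 B8.
Concatenated (24 bytes): E2 86 90 E1 82 BE 5F F3 99 8E 95 F0 93 86 9A EF 98 95 F0 9F A6 9B D7 B8.

E2 86 90 E1 82 BE 5F F3 99 8E 95 F0 93 86 9A EF 98 95 F0 9F A6 9B D7 B8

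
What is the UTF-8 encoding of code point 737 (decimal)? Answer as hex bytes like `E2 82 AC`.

CB A1

U+02E1 = 0x2E1 = 737 decimal. In range U+0080–U+07FF → 2-byte form: 110xxxxx 10xxxxxx.
Binary (11 bits): 01011100001.
Split 5+6: 01011 | 100001.
Byte 1: 11001011 = 0xCB.
Byte 2: 10100001 = 0xA1.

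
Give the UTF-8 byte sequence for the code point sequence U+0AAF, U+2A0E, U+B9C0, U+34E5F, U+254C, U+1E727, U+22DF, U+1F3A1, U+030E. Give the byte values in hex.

U+0AAF: 3-byte form → E0 AA AF.
U+2A0E: 3-byte form → E2 A8 8E.
U+B9C0: 3-byte form → EB A7 80.
U+34E5F: 4-byte form → F0 B4 B9 9F.
U+254C: 3-byte form → E2 95 8C.
U+1E727: 4-byte form → F0 9E 9C A7.
U+22DF: 3-byte form → E2 8B 9F.
U+1F3A1: 4-byte form → F0 9F 8E A1.
U+030E: 2-byte form → CC 8E.
Concatenated (29 bytes): E0 AA AF E2 A8 8E EB A7 80 F0 B4 B9 9F E2 95 8C F0 9E 9C A7 E2 8B 9F F0 9F 8E A1 CC 8E.

E0 AA AF E2 A8 8E EB A7 80 F0 B4 B9 9F E2 95 8C F0 9E 9C A7 E2 8B 9F F0 9F 8E A1 CC 8E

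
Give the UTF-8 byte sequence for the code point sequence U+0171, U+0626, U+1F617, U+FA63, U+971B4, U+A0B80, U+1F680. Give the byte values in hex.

U+0171: 2-byte form → C5 B1.
U+0626: 2-byte form → D8 A6.
U+1F617: 4-byte form → F0 9F 98 97.
U+FA63: 3-byte form → EF A9 A3.
U+971B4: 4-byte form → F2 97 86 B4.
U+A0B80: 4-byte form → F2 A0 AE 80.
U+1F680: 4-byte form → F0 9F 9A 80.
Concatenated (23 bytes): C5 B1 D8 A6 F0 9F 98 97 EF A9 A3 F2 97 86 B4 F2 A0 AE 80 F0 9F 9A 80.

C5 B1 D8 A6 F0 9F 98 97 EF A9 A3 F2 97 86 B4 F2 A0 AE 80 F0 9F 9A 80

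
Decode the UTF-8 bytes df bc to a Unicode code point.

Leading byte 0xDF = 11011111 matches 110xxxxx → 2-byte sequence.
Byte 1: 0xDF = 11011111, payload 11111 (5 bits).
Byte 2: 0xBC = 10111100 (10xxxxxx ✓), payload 111100.
Concatenate: 11111111100 = 0x7FC (11 bits → U+07FC).

U+07FC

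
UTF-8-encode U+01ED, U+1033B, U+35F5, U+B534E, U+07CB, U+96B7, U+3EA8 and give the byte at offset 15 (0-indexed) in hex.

U+01ED → 2-byte form C7 AD at offsets 0–1.
U+1033B → 4-byte form F0 90 8C BB at offsets 2–5.
U+35F5 → 3-byte form E3 97 B5 at offsets 6–8.
U+B534E → 4-byte form F2 B5 8D 8E at offsets 9–12.
U+07CB → 2-byte form DF 8B at offsets 13–14.
U+96B7 → 3-byte form E9 9A B7 at offsets 15–17.
Offset 15 falls in char 6's range; it's byte 1 of E9 9A B7 = 0xE9.

0xE9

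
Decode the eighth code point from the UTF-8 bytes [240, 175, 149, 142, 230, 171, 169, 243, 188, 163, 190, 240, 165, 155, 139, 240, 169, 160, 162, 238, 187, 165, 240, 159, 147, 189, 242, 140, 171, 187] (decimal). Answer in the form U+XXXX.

Offset 0: leading byte 0xF0 = 11110000 → 4-byte char #1 = F0 AF 95 8E.
Offset 4: leading byte 0xE6 = 11100110 → 3-byte char #2 = E6 AB A9.
Offset 7: leading byte 0xF3 = 11110011 → 4-byte char #3 = F3 BC A3 BE.
Offset 11: leading byte 0xF0 = 11110000 → 4-byte char #4 = F0 A5 9B 8B.
Offset 15: leading byte 0xF0 = 11110000 → 4-byte char #5 = F0 A9 A0 A2.
Offset 19: leading byte 0xEE = 11101110 → 3-byte char #6 = EE BB A5.
Offset 22: leading byte 0xF0 = 11110000 → 4-byte char #7 = F0 9F 93 BD.
Offset 26: leading byte 0xF2 = 11110010 → 4-byte char #8 = F2 8C AB BB.
Leading byte 0xF2 = 11110010 matches 11110xxx → 4-byte sequence.
Byte 1: 0xF2 = 11110010, payload 010 (3 bits).
Byte 2: 0x8C = 10001100 (10xxxxxx ✓), payload 001100.
Byte 3: 0xAB = 10101011 (10xxxxxx ✓), payload 101011.
Byte 4: 0xBB = 10111011 (10xxxxxx ✓), payload 111011.
Concatenate: 010001100101011111011 = 0x8CAFB (21 bits → U+8CAFB).

U+8CAFB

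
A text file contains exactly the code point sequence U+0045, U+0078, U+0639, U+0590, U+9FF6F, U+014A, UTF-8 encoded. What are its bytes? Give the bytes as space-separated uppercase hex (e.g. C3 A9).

45 78 D8 B9 D6 90 F2 9F BD AF C5 8A

U+0045: 1-byte form → 45.
U+0078: 1-byte form → 78.
U+0639: 2-byte form → D8 B9.
U+0590: 2-byte form → D6 90.
U+9FF6F: 4-byte form → F2 9F BD AF.
U+014A: 2-byte form → C5 8A.
Concatenated (12 bytes): 45 78 D8 B9 D6 90 F2 9F BD AF C5 8A.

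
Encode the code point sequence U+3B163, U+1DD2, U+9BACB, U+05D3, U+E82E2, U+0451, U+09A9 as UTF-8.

F0 BB 85 A3 E1 B7 92 F2 9B AB 8B D7 93 F3 A8 8B A2 D1 91 E0 A6 A9

U+3B163: 4-byte form → F0 BB 85 A3.
U+1DD2: 3-byte form → E1 B7 92.
U+9BACB: 4-byte form → F2 9B AB 8B.
U+05D3: 2-byte form → D7 93.
U+E82E2: 4-byte form → F3 A8 8B A2.
U+0451: 2-byte form → D1 91.
U+09A9: 3-byte form → E0 A6 A9.
Concatenated (22 bytes): F0 BB 85 A3 E1 B7 92 F2 9B AB 8B D7 93 F3 A8 8B A2 D1 91 E0 A6 A9.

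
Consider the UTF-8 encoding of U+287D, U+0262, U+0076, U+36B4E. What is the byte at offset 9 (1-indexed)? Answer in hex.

0xAD

1-indexed offset 9 is 0-indexed offset 8.
U+287D → 3-byte form E2 A1 BD at offsets 0–2.
U+0262 → 2-byte form C9 A2 at offsets 3–4.
U+0076 → 1-byte form 76 at offsets 5–5.
U+36B4E → 4-byte form F0 B6 AD 8E at offsets 6–9.
Offset 8 falls in char 4's range; it's byte 3 of F0 B6 AD 8E = 0xAD.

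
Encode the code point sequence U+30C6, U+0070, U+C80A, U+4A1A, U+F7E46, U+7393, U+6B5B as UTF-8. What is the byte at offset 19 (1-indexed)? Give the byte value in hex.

1-indexed offset 19 is 0-indexed offset 18.
U+30C6 → 3-byte form E3 83 86 at offsets 0–2.
U+0070 → 1-byte form 70 at offsets 3–3.
U+C80A → 3-byte form EC A0 8A at offsets 4–6.
U+4A1A → 3-byte form E4 A8 9A at offsets 7–9.
U+F7E46 → 4-byte form F3 B7 B9 86 at offsets 10–13.
U+7393 → 3-byte form E7 8E 93 at offsets 14–16.
U+6B5B → 3-byte form E6 AD 9B at offsets 17–19.
Offset 18 falls in char 7's range; it's byte 2 of E6 AD 9B = 0xAD.

0xAD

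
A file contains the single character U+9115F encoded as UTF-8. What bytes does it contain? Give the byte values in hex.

F2 91 85 9F

U+9115F = 0x9115F = 594271 decimal. In range U+10000–U+10FFFF → 4-byte form: 11110xxx 10xxxxxx 10xxxxxx 10xxxxxx.
Binary (21 bits): 010010001000101011111.
Split 3+6+6+6: 010 | 010001 | 000101 | 011111.
Byte 1: 11110010 = 0xF2.
Byte 2: 10010001 = 0x91.
Byte 3: 10000101 = 0x85.
Byte 4: 10011111 = 0x9F.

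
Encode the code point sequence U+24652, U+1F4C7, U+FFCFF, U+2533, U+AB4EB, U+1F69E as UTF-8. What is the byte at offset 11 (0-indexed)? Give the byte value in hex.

U+24652 → 4-byte form F0 A4 99 92 at offsets 0–3.
U+1F4C7 → 4-byte form F0 9F 93 87 at offsets 4–7.
U+FFCFF → 4-byte form F3 BF B3 BF at offsets 8–11.
Offset 11 falls in char 3's range; it's byte 4 of F3 BF B3 BF = 0xBF.

0xBF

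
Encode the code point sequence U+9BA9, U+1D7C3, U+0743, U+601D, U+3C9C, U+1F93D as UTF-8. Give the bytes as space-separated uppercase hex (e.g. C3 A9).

E9 AE A9 F0 9D 9F 83 DD 83 E6 80 9D E3 B2 9C F0 9F A4 BD

U+9BA9: 3-byte form → E9 AE A9.
U+1D7C3: 4-byte form → F0 9D 9F 83.
U+0743: 2-byte form → DD 83.
U+601D: 3-byte form → E6 80 9D.
U+3C9C: 3-byte form → E3 B2 9C.
U+1F93D: 4-byte form → F0 9F A4 BD.
Concatenated (19 bytes): E9 AE A9 F0 9D 9F 83 DD 83 E6 80 9D E3 B2 9C F0 9F A4 BD.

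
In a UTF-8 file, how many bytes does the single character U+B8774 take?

U+B8774 = 0xB8774. UTF-8 uses 1 byte below 0x80, 2 below 0x800, 3 below 0x10000, 4 up to 0x10FFFF. 0xB8774 is in U+10000–U+10FFFF → 4 bytes.

4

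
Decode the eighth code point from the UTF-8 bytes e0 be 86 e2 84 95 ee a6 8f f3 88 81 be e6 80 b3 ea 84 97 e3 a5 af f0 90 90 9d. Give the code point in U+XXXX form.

U+1041D

Offset 0: leading byte 0xE0 = 11100000 → 3-byte char #1 = E0 BE 86.
Offset 3: leading byte 0xE2 = 11100010 → 3-byte char #2 = E2 84 95.
Offset 6: leading byte 0xEE = 11101110 → 3-byte char #3 = EE A6 8F.
Offset 9: leading byte 0xF3 = 11110011 → 4-byte char #4 = F3 88 81 BE.
Offset 13: leading byte 0xE6 = 11100110 → 3-byte char #5 = E6 80 B3.
Offset 16: leading byte 0xEA = 11101010 → 3-byte char #6 = EA 84 97.
Offset 19: leading byte 0xE3 = 11100011 → 3-byte char #7 = E3 A5 AF.
Offset 22: leading byte 0xF0 = 11110000 → 4-byte char #8 = F0 90 90 9D.
Leading byte 0xF0 = 11110000 matches 11110xxx → 4-byte sequence.
Byte 1: 0xF0 = 11110000, payload 000 (3 bits).
Byte 2: 0x90 = 10010000 (10xxxxxx ✓), payload 010000.
Byte 3: 0x90 = 10010000 (10xxxxxx ✓), payload 010000.
Byte 4: 0x9D = 10011101 (10xxxxxx ✓), payload 011101.
Concatenate: 000010000010000011101 = 0x1041D (21 bits → U+1041D).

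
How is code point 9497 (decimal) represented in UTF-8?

E2 94 99

U+2519 = 0x2519 = 9497 decimal. In range U+0800–U+FFFF → 3-byte form: 1110xxxx 10xxxxxx 10xxxxxx.
Binary (16 bits): 0010010100011001.
Split 4+6+6: 0010 | 010100 | 011001.
Byte 1: 11100010 = 0xE2.
Byte 2: 10010100 = 0x94.
Byte 3: 10011001 = 0x99.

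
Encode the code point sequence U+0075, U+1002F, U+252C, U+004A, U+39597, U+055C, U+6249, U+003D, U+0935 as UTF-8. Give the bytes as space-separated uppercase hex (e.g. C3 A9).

U+0075: 1-byte form → 75.
U+1002F: 4-byte form → F0 90 80 AF.
U+252C: 3-byte form → E2 94 AC.
U+004A: 1-byte form → 4A.
U+39597: 4-byte form → F0 B9 96 97.
U+055C: 2-byte form → D5 9C.
U+6249: 3-byte form → E6 89 89.
U+003D: 1-byte form → 3D.
U+0935: 3-byte form → E0 A4 B5.
Concatenated (22 bytes): 75 F0 90 80 AF E2 94 AC 4A F0 B9 96 97 D5 9C E6 89 89 3D E0 A4 B5.

75 F0 90 80 AF E2 94 AC 4A F0 B9 96 97 D5 9C E6 89 89 3D E0 A4 B5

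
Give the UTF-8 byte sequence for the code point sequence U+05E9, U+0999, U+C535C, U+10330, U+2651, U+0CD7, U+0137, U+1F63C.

U+05E9: 2-byte form → D7 A9.
U+0999: 3-byte form → E0 A6 99.
U+C535C: 4-byte form → F3 85 8D 9C.
U+10330: 4-byte form → F0 90 8C B0.
U+2651: 3-byte form → E2 99 91.
U+0CD7: 3-byte form → E0 B3 97.
U+0137: 2-byte form → C4 B7.
U+1F63C: 4-byte form → F0 9F 98 BC.
Concatenated (25 bytes): D7 A9 E0 A6 99 F3 85 8D 9C F0 90 8C B0 E2 99 91 E0 B3 97 C4 B7 F0 9F 98 BC.

D7 A9 E0 A6 99 F3 85 8D 9C F0 90 8C B0 E2 99 91 E0 B3 97 C4 B7 F0 9F 98 BC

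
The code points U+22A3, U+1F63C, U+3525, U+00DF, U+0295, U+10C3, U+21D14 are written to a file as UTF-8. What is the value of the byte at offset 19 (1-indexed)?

1-indexed offset 19 is 0-indexed offset 18.
U+22A3 → 3-byte form E2 8A A3 at offsets 0–2.
U+1F63C → 4-byte form F0 9F 98 BC at offsets 3–6.
U+3525 → 3-byte form E3 94 A5 at offsets 7–9.
U+00DF → 2-byte form C3 9F at offsets 10–11.
U+0295 → 2-byte form CA 95 at offsets 12–13.
U+10C3 → 3-byte form E1 83 83 at offsets 14–16.
U+21D14 → 4-byte form F0 A1 B4 94 at offsets 17–20.
Offset 18 falls in char 7's range; it's byte 2 of F0 A1 B4 94 = 0xA1.

0xA1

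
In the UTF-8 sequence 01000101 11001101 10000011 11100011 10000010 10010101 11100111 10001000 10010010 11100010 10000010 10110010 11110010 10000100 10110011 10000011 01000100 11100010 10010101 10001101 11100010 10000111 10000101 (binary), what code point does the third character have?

U+3095

Offset 0: leading byte 0x45 = 01000101 → 1-byte char #1 = 45.
Offset 1: leading byte 0xCD = 11001101 → 2-byte char #2 = CD 83.
Offset 3: leading byte 0xE3 = 11100011 → 3-byte char #3 = E3 82 95.
Leading byte 0xE3 = 11100011 matches 1110xxxx → 3-byte sequence.
Byte 1: 0xE3 = 11100011, payload 0011 (4 bits).
Byte 2: 0x82 = 10000010 (10xxxxxx ✓), payload 000010.
Byte 3: 0x95 = 10010101 (10xxxxxx ✓), payload 010101.
Concatenate: 0011000010010101 = 0x3095 (16 bits → U+3095).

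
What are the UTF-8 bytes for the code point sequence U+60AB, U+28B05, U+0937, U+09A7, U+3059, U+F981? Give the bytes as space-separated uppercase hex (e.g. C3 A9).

E6 82 AB F0 A8 AC 85 E0 A4 B7 E0 A6 A7 E3 81 99 EF A6 81

U+60AB: 3-byte form → E6 82 AB.
U+28B05: 4-byte form → F0 A8 AC 85.
U+0937: 3-byte form → E0 A4 B7.
U+09A7: 3-byte form → E0 A6 A7.
U+3059: 3-byte form → E3 81 99.
U+F981: 3-byte form → EF A6 81.
Concatenated (19 bytes): E6 82 AB F0 A8 AC 85 E0 A4 B7 E0 A6 A7 E3 81 99 EF A6 81.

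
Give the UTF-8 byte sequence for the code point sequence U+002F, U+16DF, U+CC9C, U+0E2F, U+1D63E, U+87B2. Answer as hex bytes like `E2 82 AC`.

U+002F: 1-byte form → 2F.
U+16DF: 3-byte form → E1 9B 9F.
U+CC9C: 3-byte form → EC B2 9C.
U+0E2F: 3-byte form → E0 B8 AF.
U+1D63E: 4-byte form → F0 9D 98 BE.
U+87B2: 3-byte form → E8 9E B2.
Concatenated (17 bytes): 2F E1 9B 9F EC B2 9C E0 B8 AF F0 9D 98 BE E8 9E B2.

2F E1 9B 9F EC B2 9C E0 B8 AF F0 9D 98 BE E8 9E B2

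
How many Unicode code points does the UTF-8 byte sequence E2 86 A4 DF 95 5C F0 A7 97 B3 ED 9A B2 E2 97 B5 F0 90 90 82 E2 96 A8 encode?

Byte at offset 0: 0xE2 = 11100010 → 3-byte char (#1). Advance 3.
Byte at offset 3: 0xDF = 11011111 → 2-byte char (#2). Advance 2.
Byte at offset 5: 0x5C = 01011100 → 1-byte char (#3). Advance 1.
Byte at offset 6: 0xF0 = 11110000 → 4-byte char (#4). Advance 4.
Byte at offset 10: 0xED = 11101101 → 3-byte char (#5). Advance 3.
Byte at offset 13: 0xE2 = 11100010 → 3-byte char (#6). Advance 3.
Byte at offset 16: 0xF0 = 11110000 → 4-byte char (#7). Advance 4.
Byte at offset 20: 0xE2 = 11100010 → 3-byte char (#8). Advance 3.
Reached end at offset 23 after 8 code points.

8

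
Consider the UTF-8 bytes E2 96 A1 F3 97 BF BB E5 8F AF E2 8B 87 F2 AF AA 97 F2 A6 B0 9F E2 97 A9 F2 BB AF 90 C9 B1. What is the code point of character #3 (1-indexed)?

Offset 0: leading byte 0xE2 = 11100010 → 3-byte char #1 = E2 96 A1.
Offset 3: leading byte 0xF3 = 11110011 → 4-byte char #2 = F3 97 BF BB.
Offset 7: leading byte 0xE5 = 11100101 → 3-byte char #3 = E5 8F AF.
Leading byte 0xE5 = 11100101 matches 1110xxxx → 3-byte sequence.
Byte 1: 0xE5 = 11100101, payload 0101 (4 bits).
Byte 2: 0x8F = 10001111 (10xxxxxx ✓), payload 001111.
Byte 3: 0xAF = 10101111 (10xxxxxx ✓), payload 101111.
Concatenate: 0101001111101111 = 0x53EF (16 bits → U+53EF).

U+53EF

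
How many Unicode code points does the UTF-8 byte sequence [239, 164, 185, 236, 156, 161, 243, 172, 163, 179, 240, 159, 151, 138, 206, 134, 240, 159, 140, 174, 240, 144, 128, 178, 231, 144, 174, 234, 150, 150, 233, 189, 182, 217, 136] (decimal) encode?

11

Byte at offset 0: 0xEF = 11101111 → 3-byte char (#1). Advance 3.
Byte at offset 3: 0xEC = 11101100 → 3-byte char (#2). Advance 3.
Byte at offset 6: 0xF3 = 11110011 → 4-byte char (#3). Advance 4.
Byte at offset 10: 0xF0 = 11110000 → 4-byte char (#4). Advance 4.
Byte at offset 14: 0xCE = 11001110 → 2-byte char (#5). Advance 2.
Byte at offset 16: 0xF0 = 11110000 → 4-byte char (#6). Advance 4.
Byte at offset 20: 0xF0 = 11110000 → 4-byte char (#7). Advance 4.
Byte at offset 24: 0xE7 = 11100111 → 3-byte char (#8). Advance 3.
Byte at offset 27: 0xEA = 11101010 → 3-byte char (#9). Advance 3.
Byte at offset 30: 0xE9 = 11101001 → 3-byte char (#10). Advance 3.
Byte at offset 33: 0xD9 = 11011001 → 2-byte char (#11). Advance 2.
Reached end at offset 35 after 11 code points.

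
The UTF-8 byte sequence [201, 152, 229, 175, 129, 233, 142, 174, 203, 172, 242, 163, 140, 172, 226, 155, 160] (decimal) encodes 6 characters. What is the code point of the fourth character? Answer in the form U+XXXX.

Offset 0: leading byte 0xC9 = 11001001 → 2-byte char #1 = C9 98.
Offset 2: leading byte 0xE5 = 11100101 → 3-byte char #2 = E5 AF 81.
Offset 5: leading byte 0xE9 = 11101001 → 3-byte char #3 = E9 8E AE.
Offset 8: leading byte 0xCB = 11001011 → 2-byte char #4 = CB AC.
Leading byte 0xCB = 11001011 matches 110xxxxx → 2-byte sequence.
Byte 1: 0xCB = 11001011, payload 01011 (5 bits).
Byte 2: 0xAC = 10101100 (10xxxxxx ✓), payload 101100.
Concatenate: 01011101100 = 0x2EC (11 bits → U+02EC).

U+02EC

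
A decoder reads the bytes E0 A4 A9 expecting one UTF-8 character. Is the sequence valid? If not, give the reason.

valid

Leading byte 0xE0 = 11100000 → 3-byte form.
Continuation bytes 0xA4=10100100, 0xA9=10101001 all match 10xxxxxx.
Decoded value 0x929 is ≥ 0x800 (shortest form) and not a surrogate.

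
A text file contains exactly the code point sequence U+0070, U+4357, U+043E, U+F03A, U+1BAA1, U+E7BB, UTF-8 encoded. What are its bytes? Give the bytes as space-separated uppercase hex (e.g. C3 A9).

70 E4 8D 97 D0 BE EF 80 BA F0 9B AA A1 EE 9E BB

U+0070: 1-byte form → 70.
U+4357: 3-byte form → E4 8D 97.
U+043E: 2-byte form → D0 BE.
U+F03A: 3-byte form → EF 80 BA.
U+1BAA1: 4-byte form → F0 9B AA A1.
U+E7BB: 3-byte form → EE 9E BB.
Concatenated (16 bytes): 70 E4 8D 97 D0 BE EF 80 BA F0 9B AA A1 EE 9E BB.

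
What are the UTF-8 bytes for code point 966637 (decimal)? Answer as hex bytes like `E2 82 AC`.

U+EBFED = 0xEBFED = 966637 decimal. In range U+10000–U+10FFFF → 4-byte form: 11110xxx 10xxxxxx 10xxxxxx 10xxxxxx.
Binary (21 bits): 011101011111111101101.
Split 3+6+6+6: 011 | 101011 | 111111 | 101101.
Byte 1: 11110011 = 0xF3.
Byte 2: 10101011 = 0xAB.
Byte 3: 10111111 = 0xBF.
Byte 4: 10101101 = 0xAD.

F3 AB BF AD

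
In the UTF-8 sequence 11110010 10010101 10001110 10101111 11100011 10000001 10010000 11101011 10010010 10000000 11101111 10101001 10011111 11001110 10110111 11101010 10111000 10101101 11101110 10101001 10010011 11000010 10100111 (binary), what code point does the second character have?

Offset 0: leading byte 0xF2 = 11110010 → 4-byte char #1 = F2 95 8E AF.
Offset 4: leading byte 0xE3 = 11100011 → 3-byte char #2 = E3 81 90.
Leading byte 0xE3 = 11100011 matches 1110xxxx → 3-byte sequence.
Byte 1: 0xE3 = 11100011, payload 0011 (4 bits).
Byte 2: 0x81 = 10000001 (10xxxxxx ✓), payload 000001.
Byte 3: 0x90 = 10010000 (10xxxxxx ✓), payload 010000.
Concatenate: 0011000001010000 = 0x3050 (16 bits → U+3050).

U+3050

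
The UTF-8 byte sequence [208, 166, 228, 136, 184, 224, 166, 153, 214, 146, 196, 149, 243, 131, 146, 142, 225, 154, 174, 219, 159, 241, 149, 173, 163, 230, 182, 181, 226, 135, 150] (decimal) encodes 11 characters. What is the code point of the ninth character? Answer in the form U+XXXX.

Offset 0: leading byte 0xD0 = 11010000 → 2-byte char #1 = D0 A6.
Offset 2: leading byte 0xE4 = 11100100 → 3-byte char #2 = E4 88 B8.
Offset 5: leading byte 0xE0 = 11100000 → 3-byte char #3 = E0 A6 99.
Offset 8: leading byte 0xD6 = 11010110 → 2-byte char #4 = D6 92.
Offset 10: leading byte 0xC4 = 11000100 → 2-byte char #5 = C4 95.
Offset 12: leading byte 0xF3 = 11110011 → 4-byte char #6 = F3 83 92 8E.
Offset 16: leading byte 0xE1 = 11100001 → 3-byte char #7 = E1 9A AE.
Offset 19: leading byte 0xDB = 11011011 → 2-byte char #8 = DB 9F.
Offset 21: leading byte 0xF1 = 11110001 → 4-byte char #9 = F1 95 AD A3.
Leading byte 0xF1 = 11110001 matches 11110xxx → 4-byte sequence.
Byte 1: 0xF1 = 11110001, payload 001 (3 bits).
Byte 2: 0x95 = 10010101 (10xxxxxx ✓), payload 010101.
Byte 3: 0xAD = 10101101 (10xxxxxx ✓), payload 101101.
Byte 4: 0xA3 = 10100011 (10xxxxxx ✓), payload 100011.
Concatenate: 001010101101101100011 = 0x55B63 (21 bits → U+55B63).

U+55B63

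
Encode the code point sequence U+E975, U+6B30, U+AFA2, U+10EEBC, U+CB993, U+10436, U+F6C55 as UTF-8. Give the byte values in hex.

U+E975: 3-byte form → EE A5 B5.
U+6B30: 3-byte form → E6 AC B0.
U+AFA2: 3-byte form → EA BE A2.
U+10EEBC: 4-byte form → F4 8E BA BC.
U+CB993: 4-byte form → F3 8B A6 93.
U+10436: 4-byte form → F0 90 90 B6.
U+F6C55: 4-byte form → F3 B6 B1 95.
Concatenated (25 bytes): EE A5 B5 E6 AC B0 EA BE A2 F4 8E BA BC F3 8B A6 93 F0 90 90 B6 F3 B6 B1 95.

EE A5 B5 E6 AC B0 EA BE A2 F4 8E BA BC F3 8B A6 93 F0 90 90 B6 F3 B6 B1 95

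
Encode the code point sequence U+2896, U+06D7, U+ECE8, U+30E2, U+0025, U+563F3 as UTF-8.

U+2896: 3-byte form → E2 A2 96.
U+06D7: 2-byte form → DB 97.
U+ECE8: 3-byte form → EE B3 A8.
U+30E2: 3-byte form → E3 83 A2.
U+0025: 1-byte form → 25.
U+563F3: 4-byte form → F1 96 8F B3.
Concatenated (16 bytes): E2 A2 96 DB 97 EE B3 A8 E3 83 A2 25 F1 96 8F B3.

E2 A2 96 DB 97 EE B3 A8 E3 83 A2 25 F1 96 8F B3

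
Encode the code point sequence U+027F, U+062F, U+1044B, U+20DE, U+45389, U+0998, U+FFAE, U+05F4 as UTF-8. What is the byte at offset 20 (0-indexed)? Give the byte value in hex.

U+027F → 2-byte form C9 BF at offsets 0–1.
U+062F → 2-byte form D8 AF at offsets 2–3.
U+1044B → 4-byte form F0 90 91 8B at offsets 4–7.
U+20DE → 3-byte form E2 83 9E at offsets 8–10.
U+45389 → 4-byte form F1 85 8E 89 at offsets 11–14.
U+0998 → 3-byte form E0 A6 98 at offsets 15–17.
U+FFAE → 3-byte form EF BE AE at offsets 18–20.
Offset 20 falls in char 7's range; it's byte 3 of EF BE AE = 0xAE.

0xAE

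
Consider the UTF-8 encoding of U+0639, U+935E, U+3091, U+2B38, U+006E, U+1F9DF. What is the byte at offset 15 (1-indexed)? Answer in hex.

1-indexed offset 15 is 0-indexed offset 14.
U+0639 → 2-byte form D8 B9 at offsets 0–1.
U+935E → 3-byte form E9 8D 9E at offsets 2–4.
U+3091 → 3-byte form E3 82 91 at offsets 5–7.
U+2B38 → 3-byte form E2 AC B8 at offsets 8–10.
U+006E → 1-byte form 6E at offsets 11–11.
U+1F9DF → 4-byte form F0 9F A7 9F at offsets 12–15.
Offset 14 falls in char 6's range; it's byte 3 of F0 9F A7 9F = 0xA7.

0xA7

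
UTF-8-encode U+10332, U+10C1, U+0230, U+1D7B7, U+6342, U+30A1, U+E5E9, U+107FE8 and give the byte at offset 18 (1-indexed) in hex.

1-indexed offset 18 is 0-indexed offset 17.
U+10332 → 4-byte form F0 90 8C B2 at offsets 0–3.
U+10C1 → 3-byte form E1 83 81 at offsets 4–6.
U+0230 → 2-byte form C8 B0 at offsets 7–8.
U+1D7B7 → 4-byte form F0 9D 9E B7 at offsets 9–12.
U+6342 → 3-byte form E6 8D 82 at offsets 13–15.
U+30A1 → 3-byte form E3 82 A1 at offsets 16–18.
Offset 17 falls in char 6's range; it's byte 2 of E3 82 A1 = 0x82.

0x82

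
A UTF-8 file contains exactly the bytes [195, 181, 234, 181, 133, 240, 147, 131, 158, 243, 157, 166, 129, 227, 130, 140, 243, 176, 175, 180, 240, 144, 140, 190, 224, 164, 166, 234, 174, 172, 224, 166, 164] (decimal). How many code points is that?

Byte at offset 0: 0xC3 = 11000011 → 2-byte char (#1). Advance 2.
Byte at offset 2: 0xEA = 11101010 → 3-byte char (#2). Advance 3.
Byte at offset 5: 0xF0 = 11110000 → 4-byte char (#3). Advance 4.
Byte at offset 9: 0xF3 = 11110011 → 4-byte char (#4). Advance 4.
Byte at offset 13: 0xE3 = 11100011 → 3-byte char (#5). Advance 3.
Byte at offset 16: 0xF3 = 11110011 → 4-byte char (#6). Advance 4.
Byte at offset 20: 0xF0 = 11110000 → 4-byte char (#7). Advance 4.
Byte at offset 24: 0xE0 = 11100000 → 3-byte char (#8). Advance 3.
Byte at offset 27: 0xEA = 11101010 → 3-byte char (#9). Advance 3.
Byte at offset 30: 0xE0 = 11100000 → 3-byte char (#10). Advance 3.
Reached end at offset 33 after 10 code points.

10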